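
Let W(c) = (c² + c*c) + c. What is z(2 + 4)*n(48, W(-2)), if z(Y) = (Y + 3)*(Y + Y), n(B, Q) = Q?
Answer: 648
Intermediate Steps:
W(c) = c + 2*c² (W(c) = (c² + c²) + c = 2*c² + c = c + 2*c²)
z(Y) = 2*Y*(3 + Y) (z(Y) = (3 + Y)*(2*Y) = 2*Y*(3 + Y))
z(2 + 4)*n(48, W(-2)) = (2*(2 + 4)*(3 + (2 + 4)))*(-2*(1 + 2*(-2))) = (2*6*(3 + 6))*(-2*(1 - 4)) = (2*6*9)*(-2*(-3)) = 108*6 = 648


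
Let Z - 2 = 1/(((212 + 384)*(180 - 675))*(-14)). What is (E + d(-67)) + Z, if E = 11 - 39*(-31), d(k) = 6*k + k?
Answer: 3110100841/4130280 ≈ 753.00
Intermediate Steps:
d(k) = 7*k
E = 1220 (E = 11 + 1209 = 1220)
Z = 8260561/4130280 (Z = 2 + 1/(((212 + 384)*(180 - 675))*(-14)) = 2 + 1/((596*(-495))*(-14)) = 2 + 1/(-295020*(-14)) = 2 + 1/4130280 = 8260561/4130280 ≈ 2.0000)
(E + d(-67)) + Z = (1220 + 7*(-67)) + 8260561/4130280 = (1220 - 469) + 8260561/4130280 = 751 + 8260561/4130280 = 3110100841/4130280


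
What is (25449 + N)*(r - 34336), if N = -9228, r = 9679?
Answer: -399961197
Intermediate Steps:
(25449 + N)*(r - 34336) = (25449 - 9228)*(9679 - 34336) = 16221*(-24657) = -399961197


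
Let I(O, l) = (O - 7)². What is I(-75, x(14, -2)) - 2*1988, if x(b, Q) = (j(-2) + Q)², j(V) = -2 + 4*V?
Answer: 2748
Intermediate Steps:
x(b, Q) = (-10 + Q)² (x(b, Q) = ((-2 + 4*(-2)) + Q)² = ((-2 - 8) + Q)² = (-10 + Q)²)
I(O, l) = (-7 + O)²
I(-75, x(14, -2)) - 2*1988 = (-7 - 75)² - 2*1988 = (-82)² - 3976 = 6724 - 3976 = 2748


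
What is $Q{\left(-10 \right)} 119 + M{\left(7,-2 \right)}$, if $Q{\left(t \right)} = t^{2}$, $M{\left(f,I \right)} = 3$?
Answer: $11903$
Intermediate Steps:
$Q{\left(-10 \right)} 119 + M{\left(7,-2 \right)} = \left(-10\right)^{2} \cdot 119 + 3 = 100 \cdot 119 + 3 = 11900 + 3 = 11903$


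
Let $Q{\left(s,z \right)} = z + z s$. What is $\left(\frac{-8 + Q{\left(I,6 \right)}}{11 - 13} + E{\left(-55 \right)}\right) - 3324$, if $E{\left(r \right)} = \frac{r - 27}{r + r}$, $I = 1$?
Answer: $- \frac{182889}{55} \approx -3325.3$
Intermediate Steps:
$E{\left(r \right)} = \frac{-27 + r}{2 r}$
$Q{\left(s,z \right)} = z + s z$
$\left(\frac{-8 + Q{\left(I,6 \right)}}{11 - 13} + E{\left(-55 \right)}\right) - 3324 = \left(\frac{-8 + 6 \left(1 + 1\right)}{11 - 13} + \frac{-27 - 55}{2 \left(-55\right)}\right) - 3324 = \left(\frac{-8 + 6 \cdot 2}{-2} + \frac{1}{2} \left(- \frac{1}{55}\right) \left(-82\right)\right) - 3324 = \left(- \frac{-8 + 12}{2} + \frac{41}{55}\right) - 3324 = \left(\left(- \frac{1}{2}\right) 4 + \frac{41}{55}\right) - 3324 = \left(-2 + \frac{41}{55}\right) - 3324 = - \frac{69}{55} - 3324 = - \frac{182889}{55}$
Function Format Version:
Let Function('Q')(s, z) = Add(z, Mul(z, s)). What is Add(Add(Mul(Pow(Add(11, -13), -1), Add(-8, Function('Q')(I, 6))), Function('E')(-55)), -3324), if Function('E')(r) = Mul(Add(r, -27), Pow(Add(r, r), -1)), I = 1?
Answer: Rational(-182889, 55) ≈ -3325.3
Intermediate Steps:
Function('E')(r) = Mul(Rational(1, 2), Pow(r, -1), Add(-27, r)) (Function('E')(r) = Mul(Add(-27, r), Pow(Mul(2, r), -1)) = Mul(Add(-27, r), Mul(Rational(1, 2), Pow(r, -1))) = Mul(Rational(1, 2), Pow(r, -1), Add(-27, r)))
Function('Q')(s, z) = Add(z, Mul(s, z))
Add(Add(Mul(Pow(Add(11, -13), -1), Add(-8, Function('Q')(I, 6))), Function('E')(-55)), -3324) = Add(Add(Mul(Pow(Add(11, -13), -1), Add(-8, Mul(6, Add(1, 1)))), Mul(Rational(1, 2), Pow(-55, -1), Add(-27, -55))), -3324) = Add(Add(Mul(Pow(-2, -1), Add(-8, Mul(6, 2))), Mul(Rational(1, 2), Rational(-1, 55), -82)), -3324) = Add(Add(Mul(Rational(-1, 2), Add(-8, 12)), Rational(41, 55)), -3324) = Add(Add(Mul(Rational(-1, 2), 4), Rational(41, 55)), -3324) = Add(Add(-2, Rational(41, 55)), -3324) = Add(Rational(-69, 55), -3324) = Rational(-182889, 55)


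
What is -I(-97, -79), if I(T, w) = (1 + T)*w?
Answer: -7584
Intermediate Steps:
I(T, w) = w*(1 + T)
-I(-97, -79) = -(-79)*(1 - 97) = -(-79)*(-96) = -1*7584 = -7584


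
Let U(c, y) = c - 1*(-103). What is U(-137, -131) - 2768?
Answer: -2802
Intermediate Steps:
U(c, y) = 103 + c (U(c, y) = c + 103 = 103 + c)
U(-137, -131) - 2768 = (103 - 137) - 2768 = -34 - 2768 = -2802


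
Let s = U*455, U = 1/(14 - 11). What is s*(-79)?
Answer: -35945/3 ≈ -11982.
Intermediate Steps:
U = 1/3 ≈ 0.33333
s = 455/3 (s = (1/3)*455 = 455/3 ≈ 151.67)
s*(-79) = (455/3)*(-79) = -35945/3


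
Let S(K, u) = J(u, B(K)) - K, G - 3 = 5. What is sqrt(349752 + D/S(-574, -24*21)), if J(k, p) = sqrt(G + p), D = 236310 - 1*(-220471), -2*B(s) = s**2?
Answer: sqrt(13)*sqrt((15478033 + 457368*I*sqrt(570))/(574 + 17*I*sqrt(570))) ≈ 591.85 - 0.31692*I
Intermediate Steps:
G = 8 (G = 3 + 5 = 8)
B(s) = -s**2/2
D = 456781 (D = 236310 + 220471 = 456781)
J(k, p) = sqrt(8 + p)
S(K, u) = sqrt(8 - K**2/2) - K
sqrt(349752 + D/S(-574, -24*21)) = sqrt(349752 + 456781/(sqrt(32 - 2*(-574)**2)/2 - 1*(-574))) = sqrt(349752 + 456781/(sqrt(32 - 2*329476)/2 + 574)) = sqrt(349752 + 456781/(sqrt(32 - 658952)/2 + 574)) = sqrt(349752 + 456781/(sqrt(-658920)/2 + 574)) = sqrt(349752 + 456781/((34*I*sqrt(570))/2 + 574)) = sqrt(349752 + 456781/(17*I*sqrt(570) + 574)) = sqrt(349752 + 456781/(574 + 17*I*sqrt(570)))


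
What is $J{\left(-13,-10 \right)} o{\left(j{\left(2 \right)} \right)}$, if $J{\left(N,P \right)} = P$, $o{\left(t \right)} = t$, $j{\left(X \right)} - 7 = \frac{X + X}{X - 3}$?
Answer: $-30$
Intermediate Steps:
$j{\left(X \right)} = 7 + \frac{2 X}{-3 + X}$ ($j{\left(X \right)} = 7 + \frac{X + X}{X - 3} = 7 + \frac{2 X}{-3 + X}$)
$J{\left(-13,-10 \right)} o{\left(j{\left(2 \right)} \right)} = - 10 \frac{3 \left(-7 + 3 \cdot 2\right)}{-3 + 2} = - 10 \frac{3 \left(-7 + 6\right)}{-1} = - 10 \cdot 3 \left(-1\right) \left(-1\right) = \left(-10\right) 3 = -30$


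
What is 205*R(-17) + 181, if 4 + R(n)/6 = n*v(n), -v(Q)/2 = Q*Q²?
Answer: -205466399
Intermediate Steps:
v(Q) = -2*Q³ (v(Q) = -2*Q*Q² = -2*Q³)
R(n) = -24 - 12*n⁴ (R(n) = -24 + 6*(n*(-2*n³)) = -24 + 6*(-2*n⁴) = -24 - 12*n⁴)
205*R(-17) + 181 = 205*(-24 - 12*(-17)⁴) + 181 = 205*(-24 - 12*83521) + 181 = 205*(-24 - 1002252) + 181 = 205*(-1002276) + 181 = -205466580 + 181 = -205466399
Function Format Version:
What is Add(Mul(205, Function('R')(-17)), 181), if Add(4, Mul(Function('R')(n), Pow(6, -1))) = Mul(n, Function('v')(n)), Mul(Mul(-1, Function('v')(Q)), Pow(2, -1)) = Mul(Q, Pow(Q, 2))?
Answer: -205466399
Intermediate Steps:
Function('v')(Q) = Mul(-2, Pow(Q, 3)) (Function('v')(Q) = Mul(-2, Mul(Q, Pow(Q, 2))) = Mul(-2, Pow(Q, 3)))
Function('R')(n) = Add(-24, Mul(-12, Pow(n, 4))) (Function('R')(n) = Add(-24, Mul(6, Mul(n, Mul(-2, Pow(n, 3))))) = Add(-24, Mul(6, Mul(-2, Pow(n, 4)))) = Add(-24, Mul(-12, Pow(n, 4))))
Add(Mul(205, Function('R')(-17)), 181) = Add(Mul(205, Add(-24, Mul(-12, Pow(-17, 4)))), 181) = Add(Mul(205, Add(-24, Mul(-12, 83521))), 181) = Add(Mul(205, Add(-24, -1002252)), 181) = Add(Mul(205, -1002276), 181) = Add(-205466580, 181) = -205466399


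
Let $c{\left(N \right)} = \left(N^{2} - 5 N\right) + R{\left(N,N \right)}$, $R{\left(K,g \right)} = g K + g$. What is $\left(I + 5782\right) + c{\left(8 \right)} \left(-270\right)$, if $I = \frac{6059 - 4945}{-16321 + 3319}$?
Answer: $- \frac{130917695}{6501} \approx -20138.0$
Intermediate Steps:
$I = - \frac{557}{6501}$ ($I = \frac{1114}{-13002} = 1114 \left(- \frac{1}{13002}\right) = - \frac{557}{6501} \approx -0.085679$)
$R{\left(K,g \right)} = g + K g$ ($R{\left(K,g \right)} = K g + g = g + K g$)
$c{\left(N \right)} = N^{2} - 5 N + N \left(1 + N\right)$ ($c{\left(N \right)} = \left(N^{2} - 5 N\right) + N \left(1 + N\right) = N^{2} - 5 N + N \left(1 + N\right)$)
$\left(I + 5782\right) + c{\left(8 \right)} \left(-270\right) = \left(- \frac{557}{6501} + 5782\right) + 2 \cdot 8 \left(-2 + 8\right) \left(-270\right) = \frac{37588225}{6501} + 2 \cdot 8 \cdot 6 \left(-270\right) = \frac{37588225}{6501} + 96 \left(-270\right) = \frac{37588225}{6501} - 25920 = - \frac{130917695}{6501}$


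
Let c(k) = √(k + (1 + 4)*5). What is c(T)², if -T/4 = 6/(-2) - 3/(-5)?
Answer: 173/5 ≈ 34.600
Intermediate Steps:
T = 48/5 (T = -4*(6/(-2) - 3/(-5)) = -4*(6*(-½) - 3*(-⅕)) = -4*(-3 + ⅗) = -4*(-12/5) = 48/5 ≈ 9.6000)
c(k) = √(25 + k) (c(k) = √(k + 5*5) = √(k + 25) = √(25 + k))
c(T)² = (√(25 + 48/5))² = (√(173/5))² = (√865/5)² = 173/5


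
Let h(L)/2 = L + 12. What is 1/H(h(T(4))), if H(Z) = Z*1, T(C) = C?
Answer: 1/32 ≈ 0.031250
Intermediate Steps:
h(L) = 24 + 2*L (h(L) = 2*(L + 12) = 2*(12 + L) = 24 + 2*L)
H(Z) = Z
1/H(h(T(4))) = 1/(24 + 2*4) = 1/(24 + 8) = 1/32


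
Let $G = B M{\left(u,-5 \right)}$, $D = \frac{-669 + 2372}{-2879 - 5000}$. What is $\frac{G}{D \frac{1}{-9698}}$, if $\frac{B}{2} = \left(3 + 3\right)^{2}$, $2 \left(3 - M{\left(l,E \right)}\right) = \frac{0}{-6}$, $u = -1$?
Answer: $\frac{1269590544}{131} \approx 9.6915 \cdot 10^{6}$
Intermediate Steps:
$M{\left(l,E \right)} = 3$ ($M{\left(l,E \right)} = 3 - \frac{0 \frac{1}{-6}}{2} = 3 - \frac{0 \left(- \frac{1}{6}\right)}{2} = 3 - 0 = 3 + 0 = 3$)
$B = 72$ ($B = 2 \left(3 + 3\right)^{2} = 2 \cdot 6^{2} = 2 \cdot 36 = 72$)
$D = - \frac{1703}{7879}$ ($D = \frac{1703}{-7879} = 1703 \left(- \frac{1}{7879}\right) = - \frac{1703}{7879} \approx -0.21614$)
$G = 216$ ($G = 72 \cdot 3 = 216$)
$\frac{G}{D \frac{1}{-9698}} = \frac{216}{\left(- \frac{1703}{7879}\right) \frac{1}{-9698}} = \frac{216}{\left(- \frac{1703}{7879}\right) \left(- \frac{1}{9698}\right)} = \frac{216}{\frac{131}{5877734}} = 216 \cdot \frac{5877734}{131} = \frac{1269590544}{131}$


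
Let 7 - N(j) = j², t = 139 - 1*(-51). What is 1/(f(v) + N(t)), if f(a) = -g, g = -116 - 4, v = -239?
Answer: -1/35973 ≈ -2.7799e-5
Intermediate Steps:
g = -120
f(a) = 120 (f(a) = -1*(-120) = 120)
t = 190 (t = 139 + 51 = 190)
N(j) = 7 - j²
1/(f(v) + N(t)) = 1/(120 + (7 - 1*190²)) = 1/(120 + (7 - 1*36100)) = 1/(120 + (7 - 36100)) = 1/(120 - 36093) = 1/(-35973) = -1/35973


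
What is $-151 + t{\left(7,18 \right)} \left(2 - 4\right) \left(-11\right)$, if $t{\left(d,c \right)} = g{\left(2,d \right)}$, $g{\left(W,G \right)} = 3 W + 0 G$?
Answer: $-19$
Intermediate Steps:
$g{\left(W,G \right)} = 3 W$ ($g{\left(W,G \right)} = 3 W + 0 = 3 W$)
$t{\left(d,c \right)} = 6$ ($t{\left(d,c \right)} = 3 \cdot 2 = 6$)
$-151 + t{\left(7,18 \right)} \left(2 - 4\right) \left(-11\right) = -151 + 6 \left(2 - 4\right) \left(-11\right) = -151 + 6 \left(\left(-2\right) \left(-11\right)\right) = -151 + 6 \cdot 22 = -151 + 132 = -19$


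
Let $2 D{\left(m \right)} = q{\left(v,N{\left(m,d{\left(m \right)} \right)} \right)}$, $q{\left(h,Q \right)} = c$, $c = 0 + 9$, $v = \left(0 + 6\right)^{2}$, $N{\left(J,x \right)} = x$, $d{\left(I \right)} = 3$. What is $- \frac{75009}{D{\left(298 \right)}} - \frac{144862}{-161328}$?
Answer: $- \frac{1344488897}{80664} \approx -16668.0$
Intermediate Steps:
$v = 36$ ($v = 6^{2} = 36$)
$c = 9$
$q{\left(h,Q \right)} = 9$
$D{\left(m \right)} = \frac{9}{2}$ ($D{\left(m \right)} = \frac{1}{2} \cdot 9 = \frac{9}{2}$)
$- \frac{75009}{D{\left(298 \right)}} - \frac{144862}{-161328} = - \frac{75009}{\frac{9}{2}} - \frac{144862}{-161328} = \left(-75009\right) \frac{2}{9} - - \frac{72431}{80664} = - \frac{50006}{3} + \frac{72431}{80664} = - \frac{1344488897}{80664}$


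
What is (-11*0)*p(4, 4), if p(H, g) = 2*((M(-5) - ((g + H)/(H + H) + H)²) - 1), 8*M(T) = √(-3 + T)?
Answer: 0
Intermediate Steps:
M(T) = √(-3 + T)/8
p(H, g) = -2 - 2*(H + (H + g)/(2*H))² + I*√2/2 (p(H, g) = 2*((√(-3 - 5)/8 - ((g + H)/(H + H) + H)²) - 1) = 2*((√(-8)/8 - ((H + g)/((2*H)) + H)²) - 1) = 2*(((2*I*√2)/8 - ((H + g)*(1/(2*H)) + H)²) - 1) = 2*((I*√2/4 - ((H + g)/(2*H) + H)²) - 1) = 2*((I*√2/4 - (H + (H + g)/(2*H))²) - 1) = 2*((-(H + (H + g)/(2*H))² + I*√2/4) - 1) = 2*(-1 - (H + (H + g)/(2*H))² + I*√2/4) = -2 - 2*(H + (H + g)/(2*H))² + I*√2/2)
(-11*0)*p(4, 4) = (-11*0)*(-2 + I*√2/2 - ½*(4 + 4 + 2*4²)²/4²) = 0*(-2 + I*√2/2 - ½*1/16*(4 + 4 + 2*16)²) = 0*(-2 + I*√2/2 - ½*1/16*(4 + 4 + 32)²) = 0*(-2 + I*√2/2 - ½*1/16*40²) = 0*(-2 + I*√2/2 - ½*1/16*1600) = 0*(-2 + I*√2/2 - 50) = 0*(-52 + I*√2/2) = 0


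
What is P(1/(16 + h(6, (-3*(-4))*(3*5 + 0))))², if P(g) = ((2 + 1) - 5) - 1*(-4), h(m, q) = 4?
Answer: 4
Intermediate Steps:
P(g) = 2 (P(g) = (3 - 5) + 4 = -2 + 4 = 2)
P(1/(16 + h(6, (-3*(-4))*(3*5 + 0))))² = 2² = 4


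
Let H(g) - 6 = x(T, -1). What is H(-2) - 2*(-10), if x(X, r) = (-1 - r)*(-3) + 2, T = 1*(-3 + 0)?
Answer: 28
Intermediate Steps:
T = -3 (T = 1*(-3) = -3)
x(X, r) = 5 + 3*r (x(X, r) = (3 + 3*r) + 2 = 5 + 3*r)
H(g) = 8 (H(g) = 6 + (5 + 3*(-1)) = 6 + (5 - 3) = 6 + 2 = 8)
H(-2) - 2*(-10) = 8 - 2*(-10) = 8 + 20 = 28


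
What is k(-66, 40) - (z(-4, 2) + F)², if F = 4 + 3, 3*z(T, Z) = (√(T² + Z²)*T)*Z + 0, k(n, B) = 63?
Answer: -1154/9 + 224*√5/3 ≈ 38.738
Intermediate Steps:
z(T, Z) = T*Z*√(T² + Z²)/3 (z(T, Z) = ((√(T² + Z²)*T)*Z + 0)/3 = ((T*√(T² + Z²))*Z + 0)/3 = (T*Z*√(T² + Z²) + 0)/3 = (T*Z*√(T² + Z²))/3 = T*Z*√(T² + Z²)/3)
F = 7
k(-66, 40) - (z(-4, 2) + F)² = 63 - ((⅓)*(-4)*2*√((-4)² + 2²) + 7)² = 63 - ((⅓)*(-4)*2*√(16 + 4) + 7)² = 63 - ((⅓)*(-4)*2*√20 + 7)² = 63 - ((⅓)*(-4)*2*(2*√5) + 7)² = 63 - (-16*√5/3 + 7)² = 63 - (7 - 16*√5/3)²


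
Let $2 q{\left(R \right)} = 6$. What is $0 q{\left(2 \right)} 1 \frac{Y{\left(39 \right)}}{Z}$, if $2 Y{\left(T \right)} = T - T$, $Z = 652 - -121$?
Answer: $0$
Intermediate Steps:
$q{\left(R \right)} = 3$ ($q{\left(R \right)} = \frac{1}{2} \cdot 6 = 3$)
$Z = 773$ ($Z = 652 + 121 = 773$)
$Y{\left(T \right)} = 0$ ($Y{\left(T \right)} = \frac{T - T}{2} = \frac{1}{2} \cdot 0 = 0$)
$0 q{\left(2 \right)} 1 \frac{Y{\left(39 \right)}}{Z} = 0 \cdot 3 \cdot 1 \cdot \frac{0}{773} = 0 \cdot 1 \cdot 0 \cdot \frac{1}{773} = 0 \cdot 0 = 0$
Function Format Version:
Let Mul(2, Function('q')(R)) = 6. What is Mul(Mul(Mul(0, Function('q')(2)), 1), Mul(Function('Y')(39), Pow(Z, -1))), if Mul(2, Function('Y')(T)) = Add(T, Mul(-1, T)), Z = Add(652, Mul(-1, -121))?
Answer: 0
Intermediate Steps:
Function('q')(R) = 3 (Function('q')(R) = Mul(Rational(1, 2), 6) = 3)
Z = 773 (Z = Add(652, 121) = 773)
Function('Y')(T) = 0 (Function('Y')(T) = Mul(Rational(1, 2), Add(T, Mul(-1, T))) = Mul(Rational(1, 2), 0) = 0)
Mul(Mul(Mul(0, Function('q')(2)), 1), Mul(Function('Y')(39), Pow(Z, -1))) = Mul(Mul(Mul(0, 3), 1), Mul(0, Pow(773, -1))) = Mul(Mul(0, 1), Mul(0, Rational(1, 773))) = Mul(0, 0) = 0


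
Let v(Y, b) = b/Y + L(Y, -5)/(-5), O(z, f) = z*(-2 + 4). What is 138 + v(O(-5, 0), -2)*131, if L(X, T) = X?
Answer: 2131/5 ≈ 426.20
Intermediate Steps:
O(z, f) = 2*z (O(z, f) = z*2 = 2*z)
v(Y, b) = -Y/5 + b/Y (v(Y, b) = b/Y + Y/(-5) = b/Y + Y*(-1/5) = b/Y - Y/5 = -Y/5 + b/Y)
138 + v(O(-5, 0), -2)*131 = 138 + (-2*(-5)/5 - 2/(2*(-5)))*131 = 138 + (-1/5*(-10) - 2/(-10))*131 = 138 + (2 - 2*(-1/10))*131 = 138 + (2 + 1/5)*131 = 138 + (11/5)*131 = 138 + 1441/5 = 2131/5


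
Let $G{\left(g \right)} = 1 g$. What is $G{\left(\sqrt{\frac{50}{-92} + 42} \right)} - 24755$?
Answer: $-24755 + \frac{\sqrt{87722}}{46} \approx -24749.0$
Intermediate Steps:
$G{\left(g \right)} = g$
$G{\left(\sqrt{\frac{50}{-92} + 42} \right)} - 24755 = \sqrt{\frac{50}{-92} + 42} - 24755 = \sqrt{50 \left(- \frac{1}{92}\right) + 42} - 24755 = \sqrt{- \frac{25}{46} + 42} - 24755 = \sqrt{\frac{1907}{46}} - 24755 = \frac{\sqrt{87722}}{46} - 24755 = -24755 + \frac{\sqrt{87722}}{46}$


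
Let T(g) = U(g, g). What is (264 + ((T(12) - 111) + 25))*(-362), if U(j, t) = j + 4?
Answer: -70228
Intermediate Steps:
U(j, t) = 4 + j
T(g) = 4 + g
(264 + ((T(12) - 111) + 25))*(-362) = (264 + (((4 + 12) - 111) + 25))*(-362) = (264 + ((16 - 111) + 25))*(-362) = (264 + (-95 + 25))*(-362) = (264 - 70)*(-362) = 194*(-362) = -70228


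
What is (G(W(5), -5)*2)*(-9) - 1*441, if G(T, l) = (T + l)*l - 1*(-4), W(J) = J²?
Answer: 1287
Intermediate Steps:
G(T, l) = 4 + l*(T + l) (G(T, l) = l*(T + l) + 4 = 4 + l*(T + l))
(G(W(5), -5)*2)*(-9) - 1*441 = ((4 + (-5)² + 5²*(-5))*2)*(-9) - 1*441 = ((4 + 25 + 25*(-5))*2)*(-9) - 441 = ((4 + 25 - 125)*2)*(-9) - 441 = -96*2*(-9) - 441 = -192*(-9) - 441 = 1728 - 441 = 1287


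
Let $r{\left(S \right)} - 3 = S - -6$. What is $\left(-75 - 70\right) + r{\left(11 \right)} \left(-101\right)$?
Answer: $-2165$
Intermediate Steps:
$r{\left(S \right)} = 9 + S$ ($r{\left(S \right)} = 3 + \left(S - -6\right) = 3 + \left(S + 6\right) = 3 + \left(6 + S\right) = 9 + S$)
$\left(-75 - 70\right) + r{\left(11 \right)} \left(-101\right) = \left(-75 - 70\right) + \left(9 + 11\right) \left(-101\right) = -145 + 20 \left(-101\right) = -145 - 2020 = -2165$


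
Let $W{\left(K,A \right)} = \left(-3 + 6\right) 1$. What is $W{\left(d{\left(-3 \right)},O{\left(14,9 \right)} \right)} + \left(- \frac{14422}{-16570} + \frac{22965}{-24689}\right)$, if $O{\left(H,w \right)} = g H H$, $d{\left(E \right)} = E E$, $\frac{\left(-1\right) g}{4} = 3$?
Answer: $\frac{601412449}{204548365} \approx 2.9402$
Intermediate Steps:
$g = -12$ ($g = \left(-4\right) 3 = -12$)
$d{\left(E \right)} = E^{2}$
$O{\left(H,w \right)} = - 12 H^{2}$ ($O{\left(H,w \right)} = - 12 H H = - 12 H^{2}$)
$W{\left(K,A \right)} = 3$ ($W{\left(K,A \right)} = 3 \cdot 1 = 3$)
$W{\left(d{\left(-3 \right)},O{\left(14,9 \right)} \right)} + \left(- \frac{14422}{-16570} + \frac{22965}{-24689}\right) = 3 + \left(- \frac{14422}{-16570} + \frac{22965}{-24689}\right) = 3 + \left(\left(-14422\right) \left(- \frac{1}{16570}\right) + 22965 \left(- \frac{1}{24689}\right)\right) = 3 + \left(\frac{7211}{8285} - \frac{22965}{24689}\right) = 3 - \frac{12232646}{204548365} = \frac{601412449}{204548365}$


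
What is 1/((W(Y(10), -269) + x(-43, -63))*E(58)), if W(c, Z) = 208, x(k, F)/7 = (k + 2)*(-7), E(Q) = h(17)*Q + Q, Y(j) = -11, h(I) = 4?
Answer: 1/642930 ≈ 1.5554e-6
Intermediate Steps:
E(Q) = 5*Q (E(Q) = 4*Q + Q = 5*Q)
x(k, F) = -98 - 49*k (x(k, F) = 7*((k + 2)*(-7)) = 7*((2 + k)*(-7)) = 7*(-14 - 7*k) = -98 - 49*k)
1/((W(Y(10), -269) + x(-43, -63))*E(58)) = 1/((208 + (-98 - 49*(-43)))*((5*58))) = 1/((208 + (-98 + 2107))*290) = (1/290)/(208 + 2009) = (1/290)/2217 = (1/2217)*(1/290) = 1/642930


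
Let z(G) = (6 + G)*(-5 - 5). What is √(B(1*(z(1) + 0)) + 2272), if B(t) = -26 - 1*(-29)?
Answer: 5*√91 ≈ 47.697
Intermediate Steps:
z(G) = -60 - 10*G (z(G) = (6 + G)*(-10) = -60 - 10*G)
B(t) = 3 (B(t) = -26 + 29 = 3)
√(B(1*(z(1) + 0)) + 2272) = √(3 + 2272) = √2275 = 5*√91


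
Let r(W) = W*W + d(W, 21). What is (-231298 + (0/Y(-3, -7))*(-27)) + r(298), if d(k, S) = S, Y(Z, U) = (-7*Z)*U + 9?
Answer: -142473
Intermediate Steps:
Y(Z, U) = 9 - 7*U*Z (Y(Z, U) = -7*U*Z + 9 = 9 - 7*U*Z)
r(W) = 21 + W**2 (r(W) = W*W + 21 = W**2 + 21 = 21 + W**2)
(-231298 + (0/Y(-3, -7))*(-27)) + r(298) = (-231298 + (0/(9 - 7*(-7)*(-3)))*(-27)) + (21 + 298**2) = (-231298 + (0/(9 - 147))*(-27)) + (21 + 88804) = (-231298 + (0/(-138))*(-27)) + 88825 = (-231298 - 1/138*0*(-27)) + 88825 = (-231298 + 0*(-27)) + 88825 = (-231298 + 0) + 88825 = -231298 + 88825 = -142473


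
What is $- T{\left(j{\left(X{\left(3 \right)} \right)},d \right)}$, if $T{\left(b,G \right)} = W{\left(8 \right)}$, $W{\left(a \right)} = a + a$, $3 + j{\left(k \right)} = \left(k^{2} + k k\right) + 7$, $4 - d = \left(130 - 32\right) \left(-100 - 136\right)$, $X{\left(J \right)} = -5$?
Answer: $-16$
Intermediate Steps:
$d = 23132$ ($d = 4 - \left(130 - 32\right) \left(-100 - 136\right) = 4 - 98 \left(-236\right) = 4 - -23128 = 4 + 23128 = 23132$)
$j{\left(k \right)} = 4 + 2 k^{2}$ ($j{\left(k \right)} = -3 + \left(\left(k^{2} + k k\right) + 7\right) = -3 + \left(\left(k^{2} + k^{2}\right) + 7\right) = -3 + \left(2 k^{2} + 7\right) = -3 + \left(7 + 2 k^{2}\right) = 4 + 2 k^{2}$)
$W{\left(a \right)} = 2 a$
$T{\left(b,G \right)} = 16$ ($T{\left(b,G \right)} = 2 \cdot 8 = 16$)
$- T{\left(j{\left(X{\left(3 \right)} \right)},d \right)} = \left(-1\right) 16 = -16$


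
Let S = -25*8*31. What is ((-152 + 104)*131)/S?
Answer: 786/775 ≈ 1.0142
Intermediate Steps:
S = -6200 (S = -200*31 = -6200)
((-152 + 104)*131)/S = ((-152 + 104)*131)/(-6200) = -48*131*(-1/6200) = -6288*(-1/6200) = 786/775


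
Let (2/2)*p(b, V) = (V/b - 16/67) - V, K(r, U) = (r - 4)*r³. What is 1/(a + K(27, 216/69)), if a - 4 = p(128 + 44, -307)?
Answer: 11524/5220579159 ≈ 2.2074e-6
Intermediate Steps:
K(r, U) = r³*(-4 + r) (K(r, U) = (-4 + r)*r³ = r³*(-4 + r))
p(b, V) = -16/67 - V + V/b (p(b, V) = (V/b - 16/67) - V = (-16/67 + V/b) - V = -16/67 - V + V/b)
a = 3560643/11524 (a = 4 + (-16/67 - 1*(-307) - 307/(128 + 44)) = 4 + (-16/67 + 307 - 307/172) = 4 + 3514547/11524 = 3560643/11524 ≈ 308.98)
1/(a + K(27, 216/69)) = 1/(3560643/11524 + 27³*(-4 + 27)) = 1/(3560643/11524 + 19683*23) = 1/(3560643/11524 + 452709) = 1/(5220579159/11524) = 11524/5220579159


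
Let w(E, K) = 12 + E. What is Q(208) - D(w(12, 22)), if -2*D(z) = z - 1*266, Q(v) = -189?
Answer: -310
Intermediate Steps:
D(z) = 133 - z/2 (D(z) = -(z - 1*266)/2 = -(z - 266)/2 = -(-266 + z)/2 = 133 - z/2)
Q(208) - D(w(12, 22)) = -189 - (133 - (12 + 12)/2) = -189 - (133 - ½*24) = -189 - (133 - 12) = -189 - 1*121 = -189 - 121 = -310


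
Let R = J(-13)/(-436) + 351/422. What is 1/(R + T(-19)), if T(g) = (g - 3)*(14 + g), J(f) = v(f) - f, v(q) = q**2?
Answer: 22999/2539419 ≈ 0.0090568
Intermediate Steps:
J(f) = f**2 - f
R = 9529/22999 (R = -13*(-1 - 13)/(-436) + 351/422 = -13*(-14)*(-1/436) + 351*(1/422) = 182*(-1/436) + 351/422 = -91/218 + 351/422 = 9529/22999 ≈ 0.41432)
T(g) = (-3 + g)*(14 + g)
1/(R + T(-19)) = 1/(9529/22999 + (-42 + (-19)**2 + 11*(-19))) = 1/(9529/22999 + (-42 + 361 - 209)) = 1/(9529/22999 + 110) = 1/(2539419/22999) = 22999/2539419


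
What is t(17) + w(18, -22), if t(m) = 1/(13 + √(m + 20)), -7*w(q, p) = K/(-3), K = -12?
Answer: -437/924 - √37/132 ≈ -0.51902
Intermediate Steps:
w(q, p) = -4/7 (w(q, p) = -(-12)/(7*(-3)) = -(-12)*(-1)/(7*3) = -⅐*4 = -4/7)
t(m) = 1/(13 + √(20 + m))
t(17) + w(18, -22) = 1/(13 + √(20 + 17)) - 4/7 = 1/(13 + √37) - 4/7 = -4/7 + 1/(13 + √37)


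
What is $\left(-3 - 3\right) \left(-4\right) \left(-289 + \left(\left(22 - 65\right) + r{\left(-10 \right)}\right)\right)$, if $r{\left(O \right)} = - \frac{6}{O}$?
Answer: $- \frac{39768}{5} \approx -7953.6$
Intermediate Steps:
$\left(-3 - 3\right) \left(-4\right) \left(-289 + \left(\left(22 - 65\right) + r{\left(-10 \right)}\right)\right) = \left(-3 - 3\right) \left(-4\right) \left(-289 + \left(\left(22 - 65\right) - \frac{6}{-10}\right)\right) = \left(-6\right) \left(-4\right) \left(-289 - \frac{212}{5}\right) = 24 \left(-289 + \left(-43 + \frac{3}{5}\right)\right) = 24 \left(-289 - \frac{212}{5}\right) = 24 \left(- \frac{1657}{5}\right) = - \frac{39768}{5}$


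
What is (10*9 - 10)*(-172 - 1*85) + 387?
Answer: -20173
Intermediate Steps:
(10*9 - 10)*(-172 - 1*85) + 387 = (90 - 10)*(-172 - 85) + 387 = 80*(-257) + 387 = -20560 + 387 = -20173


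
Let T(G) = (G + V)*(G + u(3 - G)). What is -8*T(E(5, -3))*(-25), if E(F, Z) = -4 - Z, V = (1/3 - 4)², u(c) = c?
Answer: 22400/3 ≈ 7466.7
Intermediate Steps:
V = 121/9 (V = (1*(⅓) - 4)² = (⅓ - 4)² = (-11/3)² = 121/9 ≈ 13.444)
T(G) = 121/3 + 3*G (T(G) = (G + 121/9)*(G + (3 - G)) = (121/9 + G)*3 = 121/3 + 3*G)
-8*T(E(5, -3))*(-25) = -8*(121/3 + 3*(-4 - 1*(-3)))*(-25) = -8*(121/3 + 3*(-4 + 3))*(-25) = -8*(121/3 + 3*(-1))*(-25) = -8*(121/3 - 3)*(-25) = -8*112/3*(-25) = -896/3*(-25) = 22400/3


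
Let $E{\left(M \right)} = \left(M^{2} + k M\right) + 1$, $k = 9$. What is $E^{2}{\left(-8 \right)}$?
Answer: $49$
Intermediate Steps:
$E{\left(M \right)} = 1 + M^{2} + 9 M$ ($E{\left(M \right)} = \left(M^{2} + 9 M\right) + 1 = 1 + M^{2} + 9 M$)
$E^{2}{\left(-8 \right)} = \left(1 + \left(-8\right)^{2} + 9 \left(-8\right)\right)^{2} = \left(1 + 64 - 72\right)^{2} = \left(-7\right)^{2} = 49$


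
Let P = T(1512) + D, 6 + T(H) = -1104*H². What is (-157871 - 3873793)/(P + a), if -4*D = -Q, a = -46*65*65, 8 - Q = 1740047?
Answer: 16126656/10098129367 ≈ 0.0015970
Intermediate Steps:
Q = -1740039 (Q = 8 - 1*1740047 = 8 - 1740047 = -1740039)
a = -194350 (a = -2990*65 = -194350)
T(H) = -6 - 1104*H²
D = -1740039/4 (D = -(-1)*(-1740039)/4 = -¼*1740039 = -1740039/4 ≈ -4.3501e+5)
P = -10097351967/4 (P = (-6 - 1104*1512²) - 1740039/4 = (-6 - 1104*2286144) - 1740039/4 = (-6 - 2523902976) - 1740039/4 = -2523902982 - 1740039/4 = -10097351967/4 ≈ -2.5243e+9)
(-157871 - 3873793)/(P + a) = (-157871 - 3873793)/(-10097351967/4 - 194350) = -4031664/(-10098129367/4) = -4031664*(-4/10098129367) = 16126656/10098129367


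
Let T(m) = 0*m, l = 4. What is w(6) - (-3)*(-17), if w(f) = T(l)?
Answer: -51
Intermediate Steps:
T(m) = 0
w(f) = 0
w(6) - (-3)*(-17) = 0 - (-3)*(-17) = 0 - 1*51 = 0 - 51 = -51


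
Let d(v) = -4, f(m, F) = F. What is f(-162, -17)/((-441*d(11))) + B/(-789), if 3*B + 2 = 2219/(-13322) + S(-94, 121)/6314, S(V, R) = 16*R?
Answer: -373825247/42233431044 ≈ -0.0088514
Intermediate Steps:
B = -7111345/11470242 (B = -⅔ + (2219/(-13322) + (16*121)/6314)/3 = -⅔ + (2219*(-1/13322) + 1936*(1/6314))/3 = -⅔ + (-2219/13322 + 88/287)/3 = -⅔ + (⅓)*(535483/3823414) = -⅔ + 535483/11470242 = -7111345/11470242 ≈ -0.61998)
f(-162, -17)/((-441*d(11))) + B/(-789) = -17/((-441*(-4))) - 7111345/11470242/(-789) = -17/1764 - 7111345/11470242*(-1/789) = -17*1/1764 + 7111345/9050020938 = -17/1764 + 7111345/9050020938 = -373825247/42233431044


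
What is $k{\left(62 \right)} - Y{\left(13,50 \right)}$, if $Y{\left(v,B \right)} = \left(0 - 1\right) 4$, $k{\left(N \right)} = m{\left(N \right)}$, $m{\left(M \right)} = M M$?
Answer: $3848$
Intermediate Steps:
$m{\left(M \right)} = M^{2}$
$k{\left(N \right)} = N^{2}$
$Y{\left(v,B \right)} = -4$ ($Y{\left(v,B \right)} = \left(-1\right) 4 = -4$)
$k{\left(62 \right)} - Y{\left(13,50 \right)} = 62^{2} - -4 = 3844 + 4 = 3848$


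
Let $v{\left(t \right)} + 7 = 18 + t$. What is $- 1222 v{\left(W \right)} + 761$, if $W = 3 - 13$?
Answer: $-461$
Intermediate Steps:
$W = -10$ ($W = 3 - 13 = -10$)
$v{\left(t \right)} = 11 + t$ ($v{\left(t \right)} = -7 + \left(18 + t\right) = 11 + t$)
$- 1222 v{\left(W \right)} + 761 = - 1222 \left(11 - 10\right) + 761 = \left(-1222\right) 1 + 761 = -1222 + 761 = -461$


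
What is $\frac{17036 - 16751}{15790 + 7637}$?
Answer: $\frac{5}{411} \approx 0.012165$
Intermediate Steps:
$\frac{17036 - 16751}{15790 + 7637} = \frac{17036 - 16751}{23427} = 285 \cdot \frac{1}{23427} = \frac{5}{411}$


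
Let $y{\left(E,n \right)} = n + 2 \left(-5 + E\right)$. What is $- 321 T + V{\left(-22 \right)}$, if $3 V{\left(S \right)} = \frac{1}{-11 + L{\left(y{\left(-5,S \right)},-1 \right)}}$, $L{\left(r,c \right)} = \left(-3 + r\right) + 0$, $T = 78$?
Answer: $- \frac{4206385}{168} \approx -25038.0$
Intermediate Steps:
$y{\left(E,n \right)} = -10 + n + 2 E$ ($y{\left(E,n \right)} = n + \left(-10 + 2 E\right) = -10 + n + 2 E$)
$L{\left(r,c \right)} = -3 + r$
$V{\left(S \right)} = \frac{1}{3 \left(-34 + S\right)}$ ($V{\left(S \right)} = \frac{1}{3 \left(-11 + \left(-3 + \left(-10 + S + 2 \left(-5\right)\right)\right)\right)} = \frac{1}{3 \left(-11 - \left(23 - S\right)\right)} = \frac{1}{3 \left(-11 + \left(-3 + \left(-20 + S\right)\right)\right)} = \frac{1}{3 \left(-11 + \left(-23 + S\right)\right)} = \frac{1}{3 \left(-34 + S\right)}$)
$- 321 T + V{\left(-22 \right)} = \left(-321\right) 78 + \frac{1}{3 \left(-34 - 22\right)} = -25038 + \frac{1}{3 \left(-56\right)} = -25038 + \frac{1}{3} \left(- \frac{1}{56}\right) = -25038 - \frac{1}{168} = - \frac{4206385}{168}$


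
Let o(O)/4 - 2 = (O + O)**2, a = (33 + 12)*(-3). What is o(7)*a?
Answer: -106920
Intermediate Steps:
a = -135 (a = 45*(-3) = -135)
o(O) = 8 + 16*O**2 (o(O) = 8 + 4*(O + O)**2 = 8 + 4*(2*O)**2 = 8 + 4*(4*O**2) = 8 + 16*O**2)
o(7)*a = (8 + 16*7**2)*(-135) = (8 + 16*49)*(-135) = (8 + 784)*(-135) = 792*(-135) = -106920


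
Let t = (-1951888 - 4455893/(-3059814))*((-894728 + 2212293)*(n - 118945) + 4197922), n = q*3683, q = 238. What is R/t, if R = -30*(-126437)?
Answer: -11606211081540/5961679144341767367110573 ≈ -1.9468e-12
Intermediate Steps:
R = 3793110
n = 876554 (n = 238*3683 = 876554)
t = -5961679144341767367110573/3059814 (t = (-1951888 - 4455893/(-3059814))*((-894728 + 2212293)*(876554 - 118945) + 4197922) = (-1951888 - 4455893*(-1/3059814))*(1317565*757609 + 4197922) = (-1951888 + 4455893/3059814)*(998199102085 + 4197922) = -5972409772939/3059814*998203300007 = -5961679144341767367110573/3059814 ≈ -1.9484e+18)
R/t = 3793110/(-5961679144341767367110573/3059814) = 3793110*(-3059814/5961679144341767367110573) = -11606211081540/5961679144341767367110573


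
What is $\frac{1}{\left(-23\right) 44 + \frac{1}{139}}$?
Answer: $- \frac{139}{140667} \approx -0.00098815$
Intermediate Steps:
$\frac{1}{\left(-23\right) 44 + \frac{1}{139}} = \frac{1}{-1012 + \frac{1}{139}} = \frac{1}{- \frac{140667}{139}} = - \frac{139}{140667}$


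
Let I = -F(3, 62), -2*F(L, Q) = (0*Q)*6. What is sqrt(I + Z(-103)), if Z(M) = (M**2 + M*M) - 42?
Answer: 2*sqrt(5294) ≈ 145.52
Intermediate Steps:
F(L, Q) = 0 (F(L, Q) = -0*Q*6/2 = -0*6 = -1/2*0 = 0)
Z(M) = -42 + 2*M**2 (Z(M) = (M**2 + M**2) - 42 = 2*M**2 - 42 = -42 + 2*M**2)
I = 0 (I = -1*0 = 0)
sqrt(I + Z(-103)) = sqrt(0 + (-42 + 2*(-103)**2)) = sqrt(0 + (-42 + 2*10609)) = sqrt(0 + (-42 + 21218)) = sqrt(0 + 21176) = sqrt(21176) = 2*sqrt(5294)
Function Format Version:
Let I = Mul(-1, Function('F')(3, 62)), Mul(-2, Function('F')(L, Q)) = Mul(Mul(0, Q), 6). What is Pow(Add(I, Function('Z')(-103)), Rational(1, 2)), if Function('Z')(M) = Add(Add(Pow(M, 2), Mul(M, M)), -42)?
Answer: Mul(2, Pow(5294, Rational(1, 2))) ≈ 145.52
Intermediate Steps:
Function('F')(L, Q) = 0 (Function('F')(L, Q) = Mul(Rational(-1, 2), Mul(Mul(0, Q), 6)) = Mul(Rational(-1, 2), Mul(0, 6)) = Mul(Rational(-1, 2), 0) = 0)
Function('Z')(M) = Add(-42, Mul(2, Pow(M, 2))) (Function('Z')(M) = Add(Add(Pow(M, 2), Pow(M, 2)), -42) = Add(Mul(2, Pow(M, 2)), -42) = Add(-42, Mul(2, Pow(M, 2))))
I = 0 (I = Mul(-1, 0) = 0)
Pow(Add(I, Function('Z')(-103)), Rational(1, 2)) = Pow(Add(0, Add(-42, Mul(2, Pow(-103, 2)))), Rational(1, 2)) = Pow(Add(0, Add(-42, Mul(2, 10609))), Rational(1, 2)) = Pow(Add(0, Add(-42, 21218)), Rational(1, 2)) = Pow(Add(0, 21176), Rational(1, 2)) = Pow(21176, Rational(1, 2)) = Mul(2, Pow(5294, Rational(1, 2)))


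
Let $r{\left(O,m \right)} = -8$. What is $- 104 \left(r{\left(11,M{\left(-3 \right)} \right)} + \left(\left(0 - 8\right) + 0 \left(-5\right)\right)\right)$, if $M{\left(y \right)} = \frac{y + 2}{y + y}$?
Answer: $1664$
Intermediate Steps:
$M{\left(y \right)} = \frac{2 + y}{2 y}$
$- 104 \left(r{\left(11,M{\left(-3 \right)} \right)} + \left(\left(0 - 8\right) + 0 \left(-5\right)\right)\right) = - 104 \left(-8 + \left(\left(0 - 8\right) + 0 \left(-5\right)\right)\right) = - 104 \left(-8 + \left(-8 + 0\right)\right) = - 104 \left(-8 - 8\right) = \left(-104\right) \left(-16\right) = 1664$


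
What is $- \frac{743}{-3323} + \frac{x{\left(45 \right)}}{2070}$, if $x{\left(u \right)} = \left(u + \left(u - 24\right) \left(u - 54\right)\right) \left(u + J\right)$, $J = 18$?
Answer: $- \frac{1589347}{382145} \approx -4.159$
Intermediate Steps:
$x{\left(u \right)} = \left(18 + u\right) \left(u + \left(-54 + u\right) \left(-24 + u\right)\right)$ ($x{\left(u \right)} = \left(u + \left(u - 24\right) \left(u - 54\right)\right) \left(u + 18\right) = \left(u + \left(-24 + u\right) \left(-54 + u\right)\right) \left(18 + u\right) = \left(u + \left(-54 + u\right) \left(-24 + u\right)\right) \left(18 + u\right) = \left(18 + u\right) \left(u + \left(-54 + u\right) \left(-24 + u\right)\right)$)
$- \frac{743}{-3323} + \frac{x{\left(45 \right)}}{2070} = - \frac{743}{-3323} + \frac{23328 + 45^{3} - 4050 - 59 \cdot 45^{2}}{2070} = \left(-743\right) \left(- \frac{1}{3323}\right) + \left(23328 + 91125 - 4050 - 119475\right) \frac{1}{2070} = \frac{743}{3323} + \left(23328 + 91125 - 4050 - 119475\right) \frac{1}{2070} = \frac{743}{3323} - \frac{504}{115} = - \frac{1589347}{382145}$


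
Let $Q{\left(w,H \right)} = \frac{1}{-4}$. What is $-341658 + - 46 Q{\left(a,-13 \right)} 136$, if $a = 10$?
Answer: $-340094$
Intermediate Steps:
$Q{\left(w,H \right)} = - \frac{1}{4}$
$-341658 + - 46 Q{\left(a,-13 \right)} 136 = -341658 + \left(-46\right) \left(- \frac{1}{4}\right) 136 = -341658 + \frac{23}{2} \cdot 136 = -341658 + 1564 = -340094$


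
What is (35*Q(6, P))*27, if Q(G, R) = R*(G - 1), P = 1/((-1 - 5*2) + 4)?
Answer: -675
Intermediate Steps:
P = -⅐ (P = 1/((-1 - 10) + 4) = 1/(-11 + 4) = 1/(-7) = -⅐ ≈ -0.14286)
Q(G, R) = R*(-1 + G)
(35*Q(6, P))*27 = (35*(-(-1 + 6)/7))*27 = (35*(-⅐*5))*27 = (35*(-5/7))*27 = -25*27 = -675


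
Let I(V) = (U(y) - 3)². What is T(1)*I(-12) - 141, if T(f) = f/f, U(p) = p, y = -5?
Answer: -77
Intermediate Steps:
I(V) = 64 (I(V) = (-5 - 3)² = (-8)² = 64)
T(f) = 1
T(1)*I(-12) - 141 = 1*64 - 141 = 64 - 141 = -77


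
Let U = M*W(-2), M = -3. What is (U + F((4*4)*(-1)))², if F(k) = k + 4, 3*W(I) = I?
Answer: 100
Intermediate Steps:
W(I) = I/3
U = 2 (U = -(-2) = -3*(-⅔) = 2)
F(k) = 4 + k
(U + F((4*4)*(-1)))² = (2 + (4 + (4*4)*(-1)))² = (2 + (4 + 16*(-1)))² = (2 + (4 - 16))² = (2 - 12)² = (-10)² = 100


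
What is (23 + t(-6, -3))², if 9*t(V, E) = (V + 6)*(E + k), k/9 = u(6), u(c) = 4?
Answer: 529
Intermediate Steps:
k = 36 (k = 9*4 = 36)
t(V, E) = (6 + V)*(36 + E)/9 (t(V, E) = ((V + 6)*(E + 36))/9 = ((6 + V)*(36 + E))/9 = (6 + V)*(36 + E)/9)
(23 + t(-6, -3))² = (23 + (24 + 4*(-6) + (⅔)*(-3) + (⅑)*(-3)*(-6)))² = (23 + (24 - 24 - 2 + 2))² = (23 + 0)² = 23² = 529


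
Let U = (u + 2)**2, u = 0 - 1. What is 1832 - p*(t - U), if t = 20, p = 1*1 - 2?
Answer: 1851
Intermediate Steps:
u = -1
p = -1 (p = 1 - 2 = -1)
U = 1 (U = (-1 + 2)**2 = 1**2 = 1)
1832 - p*(t - U) = 1832 - (-1)*(20 - 1*1) = 1832 - (-1)*(20 - 1) = 1832 - (-1)*19 = 1832 - 1*(-19) = 1832 + 19 = 1851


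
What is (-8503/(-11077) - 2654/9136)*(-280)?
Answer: -76817125/574997 ≈ -133.60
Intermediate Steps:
(-8503/(-11077) - 2654/9136)*(-280) = (-8503*(-1/11077) - 2654*1/9136)*(-280) = (773/1007 - 1327/4568)*(-280) = (2194775/4599976)*(-280) = -76817125/574997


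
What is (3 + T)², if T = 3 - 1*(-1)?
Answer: 49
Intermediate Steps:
T = 4 (T = 3 + 1 = 4)
(3 + T)² = (3 + 4)² = 7² = 49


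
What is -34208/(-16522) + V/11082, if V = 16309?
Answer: 324275177/91548402 ≈ 3.5421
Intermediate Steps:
-34208/(-16522) + V/11082 = -34208/(-16522) + 16309/11082 = -34208*(-1/16522) + 16309*(1/11082) = 17104/8261 + 16309/11082 = 324275177/91548402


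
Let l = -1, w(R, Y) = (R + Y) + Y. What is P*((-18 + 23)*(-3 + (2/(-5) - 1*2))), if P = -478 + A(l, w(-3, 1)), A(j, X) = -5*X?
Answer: 12771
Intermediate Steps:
w(R, Y) = R + 2*Y
P = -473 (P = -478 - 5*(-3 + 2*1) = -478 - 5*(-3 + 2) = -478 - 5*(-1) = -478 + 5 = -473)
P*((-18 + 23)*(-3 + (2/(-5) - 1*2))) = -473*(-18 + 23)*(-3 + (2/(-5) - 1*2)) = -2365*(-3 + (2*(-⅕) - 2)) = -2365*(-3 + (-⅖ - 2)) = -2365*(-3 - 12/5) = -2365*(-27)/5 = -473*(-27) = 12771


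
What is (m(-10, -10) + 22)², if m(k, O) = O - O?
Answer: 484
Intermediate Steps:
m(k, O) = 0
(m(-10, -10) + 22)² = (0 + 22)² = 22² = 484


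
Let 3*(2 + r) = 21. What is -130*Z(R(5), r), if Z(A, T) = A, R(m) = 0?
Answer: 0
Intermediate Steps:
r = 5 (r = -2 + (⅓)*21 = -2 + 7 = 5)
-130*Z(R(5), r) = -130*0 = 0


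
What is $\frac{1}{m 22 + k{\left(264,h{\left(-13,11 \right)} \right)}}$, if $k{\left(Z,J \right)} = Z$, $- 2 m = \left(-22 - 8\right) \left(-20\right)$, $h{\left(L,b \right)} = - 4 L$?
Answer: $- \frac{1}{6336} \approx -0.00015783$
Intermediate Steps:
$m = -300$ ($m = - \frac{\left(-22 - 8\right) \left(-20\right)}{2} = - \frac{\left(-30\right) \left(-20\right)}{2} = \left(- \frac{1}{2}\right) 600 = -300$)
$\frac{1}{m 22 + k{\left(264,h{\left(-13,11 \right)} \right)}} = \frac{1}{\left(-300\right) 22 + 264} = \frac{1}{-6600 + 264} = \frac{1}{-6336} = - \frac{1}{6336}$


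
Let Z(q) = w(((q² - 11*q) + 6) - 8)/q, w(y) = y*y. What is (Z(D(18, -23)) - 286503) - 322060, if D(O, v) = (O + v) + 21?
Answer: -2432731/4 ≈ -6.0818e+5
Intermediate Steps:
w(y) = y²
D(O, v) = 21 + O + v
Z(q) = (-2 + q² - 11*q)²/q (Z(q) = (((q² - 11*q) + 6) - 8)²/q = ((6 + q² - 11*q) - 8)²/q = (-2 + q² - 11*q)²/q)
(Z(D(18, -23)) - 286503) - 322060 = ((2 - (21 + 18 - 23)² + 11*(21 + 18 - 23))²/(21 + 18 - 23) - 286503) - 322060 = ((2 - 1*16² + 11*16)²/16 - 286503) - 322060 = ((2 - 1*256 + 176)²/16 - 286503) - 322060 = ((2 - 256 + 176)²/16 - 286503) - 322060 = ((1/16)*(-78)² - 286503) - 322060 = ((1/16)*6084 - 286503) - 322060 = (1521/4 - 286503) - 322060 = -1144491/4 - 322060 = -2432731/4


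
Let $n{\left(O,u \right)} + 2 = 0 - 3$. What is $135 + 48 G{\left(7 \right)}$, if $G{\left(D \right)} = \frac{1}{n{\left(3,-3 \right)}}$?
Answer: $\frac{627}{5} \approx 125.4$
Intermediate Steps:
$n{\left(O,u \right)} = -5$ ($n{\left(O,u \right)} = -2 + \left(0 - 3\right) = -2 - 3 = -5$)
$G{\left(D \right)} = - \frac{1}{5}$ ($G{\left(D \right)} = \frac{1}{-5} = - \frac{1}{5}$)
$135 + 48 G{\left(7 \right)} = 135 + 48 \left(- \frac{1}{5}\right) = 135 - \frac{48}{5} = \frac{627}{5}$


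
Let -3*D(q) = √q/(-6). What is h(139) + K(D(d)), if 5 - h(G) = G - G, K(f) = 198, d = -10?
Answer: 203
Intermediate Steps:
D(q) = √q/18 (D(q) = -√q/(3*(-6)) = -(-1)*√q/18 = √q/18)
h(G) = 5 (h(G) = 5 - (G - G) = 5 - 1*0 = 5 + 0 = 5)
h(139) + K(D(d)) = 5 + 198 = 203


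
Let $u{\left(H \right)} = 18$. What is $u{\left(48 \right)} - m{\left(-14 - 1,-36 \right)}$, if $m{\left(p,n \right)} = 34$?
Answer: $-16$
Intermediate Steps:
$u{\left(48 \right)} - m{\left(-14 - 1,-36 \right)} = 18 - 34 = -16$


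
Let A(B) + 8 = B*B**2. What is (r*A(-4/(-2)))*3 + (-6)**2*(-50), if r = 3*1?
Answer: -1800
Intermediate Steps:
r = 3
A(B) = -8 + B**3 (A(B) = -8 + B*B**2 = -8 + B**3)
(r*A(-4/(-2)))*3 + (-6)**2*(-50) = (3*(-8 + (-4/(-2))**3))*3 + (-6)**2*(-50) = (3*(-8 + (-4*(-1/2))**3))*3 + 36*(-50) = (3*(-8 + 2**3))*3 - 1800 = (3*(-8 + 8))*3 - 1800 = (3*0)*3 - 1800 = 0*3 - 1800 = 0 - 1800 = -1800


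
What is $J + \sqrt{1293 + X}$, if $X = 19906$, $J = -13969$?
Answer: $-13969 + \sqrt{21199} \approx -13823.0$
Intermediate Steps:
$J + \sqrt{1293 + X} = -13969 + \sqrt{1293 + 19906} = -13969 + \sqrt{21199}$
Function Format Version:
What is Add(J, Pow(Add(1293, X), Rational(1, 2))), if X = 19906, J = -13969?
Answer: Add(-13969, Pow(21199, Rational(1, 2))) ≈ -13823.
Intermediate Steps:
Add(J, Pow(Add(1293, X), Rational(1, 2))) = Add(-13969, Pow(Add(1293, 19906), Rational(1, 2))) = Add(-13969, Pow(21199, Rational(1, 2)))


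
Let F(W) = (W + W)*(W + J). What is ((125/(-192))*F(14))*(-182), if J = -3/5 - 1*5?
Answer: 111475/4 ≈ 27869.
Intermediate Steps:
J = -28/5 (J = -3*⅕ - 5 = -⅗ - 5 = -28/5 ≈ -5.6000)
F(W) = 2*W*(-28/5 + W) (F(W) = (W + W)*(W - 28/5) = (2*W)*(-28/5 + W) = 2*W*(-28/5 + W))
((125/(-192))*F(14))*(-182) = ((125/(-192))*((⅖)*14*(-28 + 5*14)))*(-182) = ((125*(-1/192))*((⅖)*14*(-28 + 70)))*(-182) = -25*14*42/96*(-182) = -125/192*1176/5*(-182) = -1225/8*(-182) = 111475/4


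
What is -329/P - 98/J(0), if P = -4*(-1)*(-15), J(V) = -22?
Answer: 6559/660 ≈ 9.9379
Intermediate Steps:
P = -60 (P = 4*(-15) = -60)
-329/P - 98/J(0) = -329/(-60) - 98/(-22) = -329*(-1/60) - 98*(-1/22) = 329/60 + 49/11 = 6559/660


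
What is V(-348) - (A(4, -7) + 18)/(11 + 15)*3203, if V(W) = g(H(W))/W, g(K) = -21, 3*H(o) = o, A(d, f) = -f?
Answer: -4644259/1508 ≈ -3079.7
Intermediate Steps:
H(o) = o/3
V(W) = -21/W
V(-348) - (A(4, -7) + 18)/(11 + 15)*3203 = -21/(-348) - (-1*(-7) + 18)/(11 + 15)*3203 = -21*(-1/348) - (7 + 18)/26*3203 = 7/116 - 25*(1/26)*3203 = 7/116 - 25*3203/26 = 7/116 - 1*80075/26 = 7/116 - 80075/26 = -4644259/1508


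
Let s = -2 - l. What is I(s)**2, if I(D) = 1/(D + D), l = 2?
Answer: 1/64 ≈ 0.015625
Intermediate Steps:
s = -4 (s = -2 - 1*2 = -2 - 2 = -4)
I(D) = 1/(2*D)
I(s)**2 = ((1/2)/(-4))**2 = ((1/2)*(-1/4))**2 = (-1/8)**2 = 1/64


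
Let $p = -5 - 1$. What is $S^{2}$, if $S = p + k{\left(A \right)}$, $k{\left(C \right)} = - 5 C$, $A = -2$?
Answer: $16$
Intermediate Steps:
$p = -6$ ($p = -5 - 1 = -6$)
$S = 4$ ($S = -6 - -10 = -6 + 10 = 4$)
$S^{2} = 4^{2} = 16$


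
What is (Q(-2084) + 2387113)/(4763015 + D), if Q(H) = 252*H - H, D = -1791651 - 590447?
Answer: 621343/793639 ≈ 0.78290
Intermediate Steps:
D = -2382098
Q(H) = 251*H
(Q(-2084) + 2387113)/(4763015 + D) = (251*(-2084) + 2387113)/(4763015 - 2382098) = (-523084 + 2387113)/2380917 = 1864029*(1/2380917) = 621343/793639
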